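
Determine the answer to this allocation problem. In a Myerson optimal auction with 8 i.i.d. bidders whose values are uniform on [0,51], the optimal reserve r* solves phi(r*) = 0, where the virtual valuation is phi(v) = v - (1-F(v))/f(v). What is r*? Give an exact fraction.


Step 1: For U[0,51], F(v) = v/51 and f(v) = 1/51
Step 2: phi(v) = v - (1 - v/51)/(1/51) = v - (51 - v) = 2v - 51
Step 3: Set phi(r*) = 0: 2r* - 51 = 0
Step 4: r* = 51/2 (the number of bidders n = 8 does not enter)

51/2


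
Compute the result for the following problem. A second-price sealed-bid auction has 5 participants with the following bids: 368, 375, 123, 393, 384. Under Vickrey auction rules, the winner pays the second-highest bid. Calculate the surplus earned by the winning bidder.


Step 1: Sort bids in descending order: 393, 384, 375, 368, 123
Step 2: The winning bid is the highest: 393
Step 3: The payment equals the second-highest bid: 384
Step 4: Surplus = winner's bid - payment = 393 - 384 = 9

9


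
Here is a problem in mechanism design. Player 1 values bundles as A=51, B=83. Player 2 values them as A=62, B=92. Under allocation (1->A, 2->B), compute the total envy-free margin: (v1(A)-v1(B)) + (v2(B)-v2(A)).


Step 1: Player 1's margin = v1(A) - v1(B) = 51 - 83 = -32
Step 2: Player 2's margin = v2(B) - v2(A) = 92 - 62 = 30
Step 3: Total margin = -32 + 30 = -2

-2


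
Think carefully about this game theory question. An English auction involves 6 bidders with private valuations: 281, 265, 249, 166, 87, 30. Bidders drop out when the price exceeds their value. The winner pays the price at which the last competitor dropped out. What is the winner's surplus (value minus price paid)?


Step 1: Identify the highest value: 281
Step 2: Identify the second-highest value: 265
Step 3: The final price = second-highest value = 265
Step 4: Surplus = 281 - 265 = 16

16


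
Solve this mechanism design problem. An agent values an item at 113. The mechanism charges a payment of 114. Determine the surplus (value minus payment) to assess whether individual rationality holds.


Step 1: Surplus = value - payment = 113 - 114 = -1
Step 2: IR is violated (surplus < 0)

-1


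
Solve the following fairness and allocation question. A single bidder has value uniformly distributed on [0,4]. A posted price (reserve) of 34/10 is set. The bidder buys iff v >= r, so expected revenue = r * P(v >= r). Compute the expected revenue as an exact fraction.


Step 1: Posted price r = 17/5, value support [0,4]
Step 2: P(v >= r) = (4 - 17/5)/4 = 3/20
Step 3: Expected revenue = r * P(v >= r) = 17/5 * 3/20
Step 4: Revenue = 51/100

51/100


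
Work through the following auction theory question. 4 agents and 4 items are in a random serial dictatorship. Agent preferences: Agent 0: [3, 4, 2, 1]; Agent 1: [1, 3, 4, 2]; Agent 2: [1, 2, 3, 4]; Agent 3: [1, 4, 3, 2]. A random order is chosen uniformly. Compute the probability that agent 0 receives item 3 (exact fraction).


Step 1: Agent 0 wants item 3
Step 2: There are 24 possible orderings of agents
Step 3: In 18 orderings, agent 0 gets item 3
Step 4: Probability = 18/24 = 3/4

3/4


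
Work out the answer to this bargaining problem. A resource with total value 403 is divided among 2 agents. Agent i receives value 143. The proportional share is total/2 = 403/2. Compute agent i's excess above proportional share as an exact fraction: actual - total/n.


Step 1: Proportional share = 403/2
Step 2: Agent's actual allocation = 143
Step 3: Excess = 143 - 403/2 = -117/2

-117/2


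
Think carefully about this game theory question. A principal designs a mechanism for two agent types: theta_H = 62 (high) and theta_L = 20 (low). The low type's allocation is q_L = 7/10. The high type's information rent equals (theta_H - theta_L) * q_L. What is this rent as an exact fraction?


Step 1: theta_H - theta_L = 62 - 20 = 42
Step 2: Information rent = (theta_H - theta_L) * q_L
Step 3: = 42 * 7/10
Step 4: = 147/5

147/5


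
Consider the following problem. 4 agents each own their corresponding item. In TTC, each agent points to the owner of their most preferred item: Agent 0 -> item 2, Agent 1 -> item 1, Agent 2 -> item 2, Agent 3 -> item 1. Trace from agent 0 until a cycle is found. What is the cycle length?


Step 1: Trace the pointer graph from agent 0: 0 -> 2 -> 2
Step 2: A cycle is detected when we revisit agent 2
Step 3: The cycle is: 2 -> 2
Step 4: Cycle length = 1

1


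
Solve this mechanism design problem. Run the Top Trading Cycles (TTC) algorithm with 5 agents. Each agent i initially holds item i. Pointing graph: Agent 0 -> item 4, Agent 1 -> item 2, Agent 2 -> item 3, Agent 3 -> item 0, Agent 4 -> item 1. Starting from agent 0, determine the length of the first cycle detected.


Step 1: Trace the pointer graph from agent 0: 0 -> 4 -> 1 -> 2 -> 3 -> 0
Step 2: A cycle is detected when we revisit agent 0
Step 3: The cycle is: 0 -> 4 -> 1 -> 2 -> 3 -> 0
Step 4: Cycle length = 5

5


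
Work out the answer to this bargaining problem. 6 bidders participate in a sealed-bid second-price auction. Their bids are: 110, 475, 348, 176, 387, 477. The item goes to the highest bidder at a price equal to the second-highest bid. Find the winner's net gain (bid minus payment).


Step 1: Sort bids in descending order: 477, 475, 387, 348, 176, 110
Step 2: The winning bid is the highest: 477
Step 3: The payment equals the second-highest bid: 475
Step 4: Surplus = winner's bid - payment = 477 - 475 = 2

2


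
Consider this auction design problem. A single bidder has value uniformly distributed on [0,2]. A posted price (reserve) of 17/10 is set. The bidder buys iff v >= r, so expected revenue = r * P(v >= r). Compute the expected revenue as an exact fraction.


Step 1: Posted price r = 17/10, value support [0,2]
Step 2: P(v >= r) = (2 - 17/10)/2 = 3/20
Step 3: Expected revenue = r * P(v >= r) = 17/10 * 3/20
Step 4: Revenue = 51/200

51/200


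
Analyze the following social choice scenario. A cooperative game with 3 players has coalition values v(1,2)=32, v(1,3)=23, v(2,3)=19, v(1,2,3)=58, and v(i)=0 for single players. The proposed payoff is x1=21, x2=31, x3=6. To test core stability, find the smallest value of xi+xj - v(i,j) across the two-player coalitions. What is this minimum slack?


Step 1: Slack for coalition (1,2): x1+x2 - v12 = 52 - 32 = 20
Step 2: Slack for coalition (1,3): x1+x3 - v13 = 27 - 23 = 4
Step 3: Slack for coalition (2,3): x2+x3 - v23 = 37 - 19 = 18
Step 4: Minimum slack = min(20, 4, 18) = 4, attained by (1,3); no pair can gain by deviating, so the allocation is in the core

4


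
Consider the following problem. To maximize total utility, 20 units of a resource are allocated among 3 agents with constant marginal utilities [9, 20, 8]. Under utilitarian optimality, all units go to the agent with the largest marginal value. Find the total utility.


Step 1: The marginal utilities are [9, 20, 8]
Step 2: The highest marginal utility is 20
Step 3: All 20 units go to that agent
Step 4: Total utility = 20 * 20 = 400

400


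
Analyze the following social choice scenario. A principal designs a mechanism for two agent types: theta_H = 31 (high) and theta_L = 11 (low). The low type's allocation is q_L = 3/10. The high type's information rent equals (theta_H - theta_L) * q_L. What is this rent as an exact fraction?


Step 1: theta_H - theta_L = 31 - 11 = 20
Step 2: Information rent = (theta_H - theta_L) * q_L
Step 3: = 20 * 3/10
Step 4: = 6

6


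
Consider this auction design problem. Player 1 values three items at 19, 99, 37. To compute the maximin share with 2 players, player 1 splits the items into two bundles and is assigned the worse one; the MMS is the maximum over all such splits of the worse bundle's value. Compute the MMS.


Step 1: Item values = 19, 99, 37
Step 2: Enumerate all 2-bundle partitions and take the smaller bundle:
  Partition 1: {19} vs {99,37} -> bundles 19, 136; min = 19
  Partition 2: {99} vs {19,37} -> bundles 99, 56; min = 56
  Partition 3: {37} vs {19,99} -> bundles 37, 118; min = 37
Step 3: MMS = max(19, 56, 37) = 56

56


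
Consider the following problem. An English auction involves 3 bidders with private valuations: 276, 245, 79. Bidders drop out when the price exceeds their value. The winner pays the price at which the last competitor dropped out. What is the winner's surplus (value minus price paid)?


Step 1: Identify the highest value: 276
Step 2: Identify the second-highest value: 245
Step 3: The final price = second-highest value = 245
Step 4: Surplus = 276 - 245 = 31

31


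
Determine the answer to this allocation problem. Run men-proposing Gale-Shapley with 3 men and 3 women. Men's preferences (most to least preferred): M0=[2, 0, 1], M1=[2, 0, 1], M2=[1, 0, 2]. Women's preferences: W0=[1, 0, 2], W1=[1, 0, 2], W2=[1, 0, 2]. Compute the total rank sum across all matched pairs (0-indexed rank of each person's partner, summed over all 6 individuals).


Step 1: Run Gale-Shapley (men propose, women hold best offer):
  M0 proposes to W2; she accepts
  M1 proposes to W2; she switches from M0
  M2 proposes to W1; she accepts
  M0 proposes to W0; she accepts
Step 2: Final matching: W0-M0, W1-M2, W2-M1
Step 3: 0-indexed ranks (man's rank of his match, then woman's): 1 + 1 + 0 + 2 + 0 + 0
Step 4: Total rank sum = 4

4


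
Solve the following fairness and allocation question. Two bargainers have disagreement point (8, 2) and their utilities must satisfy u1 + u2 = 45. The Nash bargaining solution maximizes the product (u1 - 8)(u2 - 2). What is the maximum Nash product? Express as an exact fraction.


Step 1: The Nash solution splits surplus symmetrically above the disagreement point
Step 2: u1 = (total + d1 - d2)/2 = (45 + 8 - 2)/2 = 51/2
Step 3: u2 = (total - d1 + d2)/2 = (45 - 8 + 2)/2 = 39/2
Step 4: Nash product = (51/2 - 8) * (39/2 - 2)
Step 5: = 35/2 * 35/2 = 1225/4

1225/4


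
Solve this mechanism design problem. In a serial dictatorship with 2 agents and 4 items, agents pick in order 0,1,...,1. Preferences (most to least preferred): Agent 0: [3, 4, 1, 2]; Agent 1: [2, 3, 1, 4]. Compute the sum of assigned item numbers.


Step 1: Agent 0 picks item 3
Step 2: Agent 1 picks item 2
Step 3: Sum = 3 + 2 = 5

5


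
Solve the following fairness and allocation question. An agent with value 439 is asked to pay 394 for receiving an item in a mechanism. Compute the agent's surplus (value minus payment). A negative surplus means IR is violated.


Step 1: Surplus = value - payment = 439 - 394 = 45
Step 2: IR is satisfied (surplus >= 0)

45


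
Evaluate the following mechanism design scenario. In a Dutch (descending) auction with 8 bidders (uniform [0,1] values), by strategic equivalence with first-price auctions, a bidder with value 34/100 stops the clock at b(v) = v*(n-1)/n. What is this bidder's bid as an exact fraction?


Step 1: Dutch auctions are strategically equivalent to first-price auctions
Step 2: The equilibrium bid is b(v) = v*(n-1)/n
Step 3: b = 17/50 * 7/8
Step 4: b = 119/400

119/400


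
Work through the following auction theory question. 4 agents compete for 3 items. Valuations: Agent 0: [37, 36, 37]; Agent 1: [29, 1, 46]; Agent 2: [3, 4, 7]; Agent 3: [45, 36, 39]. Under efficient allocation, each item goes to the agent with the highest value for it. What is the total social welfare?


Step 1: For each item, find the maximum value among all agents.
Step 2: Item 0 -> Agent 3 (value 45)
Step 3: Item 1 -> Agent 0 (value 36)
Step 4: Item 2 -> Agent 1 (value 46)
Step 5: Total welfare = 45 + 36 + 46 = 127

127


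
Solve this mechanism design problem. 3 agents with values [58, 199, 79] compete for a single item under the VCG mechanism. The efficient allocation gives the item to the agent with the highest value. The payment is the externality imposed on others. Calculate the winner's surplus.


Step 1: The winner is the agent with the highest value: agent 1 with value 199
Step 2: Values of other agents: [58, 79]
Step 3: VCG payment = max of others' values = 79
Step 4: Surplus = 199 - 79 = 120

120


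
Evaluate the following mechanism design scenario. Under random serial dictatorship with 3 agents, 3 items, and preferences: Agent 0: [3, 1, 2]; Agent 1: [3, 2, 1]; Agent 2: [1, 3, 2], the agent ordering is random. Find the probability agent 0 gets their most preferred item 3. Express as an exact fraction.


Step 1: Agent 0 wants item 3
Step 2: There are 6 possible orderings of agents
Step 3: In 3 orderings, agent 0 gets item 3
Step 4: Probability = 3/6 = 1/2

1/2


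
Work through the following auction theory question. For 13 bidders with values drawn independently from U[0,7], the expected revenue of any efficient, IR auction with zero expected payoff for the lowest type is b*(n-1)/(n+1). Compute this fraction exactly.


Step 1: By Revenue Equivalence, expected revenue = b*(n-1)/(n+1)
Step 2: Substituting n = 13, b = 7
Step 3: Revenue = 7*(13-1)/(13+1) = 7*12/14
Step 4: Revenue = 84/14 = 6

6


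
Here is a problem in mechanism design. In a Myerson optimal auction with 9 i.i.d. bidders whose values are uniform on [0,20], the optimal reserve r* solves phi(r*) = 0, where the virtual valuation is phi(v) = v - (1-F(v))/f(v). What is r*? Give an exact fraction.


Step 1: For U[0,20], F(v) = v/20 and f(v) = 1/20
Step 2: phi(v) = v - (1 - v/20)/(1/20) = v - (20 - v) = 2v - 20
Step 3: Set phi(r*) = 0: 2r* - 20 = 0
Step 4: r* = 20/2 = 10 (the number of bidders n = 9 does not enter)

10


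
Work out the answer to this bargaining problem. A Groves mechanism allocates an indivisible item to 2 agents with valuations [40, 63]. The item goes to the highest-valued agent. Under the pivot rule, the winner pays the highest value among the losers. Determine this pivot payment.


Step 1: The efficient winner is agent 1 with value 63
Step 2: Other agents' values: [40]
Step 3: Pivot payment = max(others) = 40
Step 4: The winner pays 40

40


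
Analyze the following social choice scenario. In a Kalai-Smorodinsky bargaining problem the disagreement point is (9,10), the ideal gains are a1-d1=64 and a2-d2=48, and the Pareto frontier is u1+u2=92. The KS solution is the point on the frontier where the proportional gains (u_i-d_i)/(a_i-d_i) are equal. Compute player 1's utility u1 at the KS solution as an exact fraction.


Step 1: At the KS point, (u1-d1)/r1 = (u2-d2)/r2 = t and u1+u2 = 92
Step 2: u1 = d1 + r1*t and u2 = d2 + r2*t, so (d1 + r1*t) + (d2 + r2*t) = 92
Step 3: t = (92 - 9 - 10)/(64 + 48) = 73/112
Step 4: u1 = d1 + r1*t = 9 + 64 * 73/112 = 355/7
Step 5: (Check: u2 = d2 + r2*t = 289/7; u1+u2 = 355/7 + 289/7 = 92, on the frontier.)

355/7


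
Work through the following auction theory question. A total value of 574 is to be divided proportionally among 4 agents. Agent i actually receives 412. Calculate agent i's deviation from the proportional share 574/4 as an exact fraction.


Step 1: Proportional share = 574/4 = 287/2
Step 2: Agent's actual allocation = 412
Step 3: Excess = 412 - 287/2 = 537/2

537/2


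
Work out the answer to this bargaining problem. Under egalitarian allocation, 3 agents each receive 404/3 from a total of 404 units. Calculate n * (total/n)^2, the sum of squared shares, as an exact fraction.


Step 1: Each agent's share = 404/3
Step 2: Square of each share = (404/3)^2 = 163216/9
Step 3: Sum of squares = 3 * 163216/9 = 163216/3

163216/3


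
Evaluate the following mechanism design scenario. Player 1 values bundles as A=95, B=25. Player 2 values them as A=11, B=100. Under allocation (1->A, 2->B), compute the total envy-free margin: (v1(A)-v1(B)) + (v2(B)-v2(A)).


Step 1: Player 1's margin = v1(A) - v1(B) = 95 - 25 = 70
Step 2: Player 2's margin = v2(B) - v2(A) = 100 - 11 = 89
Step 3: Total margin = 70 + 89 = 159

159


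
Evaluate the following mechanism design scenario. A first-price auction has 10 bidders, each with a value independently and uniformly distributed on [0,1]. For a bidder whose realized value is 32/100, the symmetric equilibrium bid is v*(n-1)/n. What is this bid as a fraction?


Step 1: The symmetric BNE bidding function is b(v) = v * (n-1) / n
Step 2: Substitute v = 8/25 and n = 10
Step 3: b = 8/25 * 9/10
Step 4: b = 36/125

36/125


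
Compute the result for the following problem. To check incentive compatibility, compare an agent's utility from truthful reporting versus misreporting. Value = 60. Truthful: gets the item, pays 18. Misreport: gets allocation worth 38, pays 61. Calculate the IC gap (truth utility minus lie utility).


Step 1: U(truth) = value - payment = 60 - 18 = 42
Step 2: U(lie) = allocation - payment = 38 - 61 = -23
Step 3: IC gap = 42 - (-23) = 65

65


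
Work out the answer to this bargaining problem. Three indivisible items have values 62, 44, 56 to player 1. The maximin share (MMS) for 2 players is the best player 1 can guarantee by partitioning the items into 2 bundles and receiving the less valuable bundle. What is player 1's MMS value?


Step 1: Item values = 62, 44, 56
Step 2: Enumerate all 2-bundle partitions and take the smaller bundle:
  Partition 1: {62} vs {44,56} -> bundles 62, 100; min = 62
  Partition 2: {44} vs {62,56} -> bundles 44, 118; min = 44
  Partition 3: {56} vs {62,44} -> bundles 56, 106; min = 56
Step 3: MMS = max(62, 44, 56) = 62

62


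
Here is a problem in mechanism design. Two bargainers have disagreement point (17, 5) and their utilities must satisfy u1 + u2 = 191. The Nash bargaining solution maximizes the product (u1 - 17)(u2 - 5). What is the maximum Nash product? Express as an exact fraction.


Step 1: The Nash solution splits surplus symmetrically above the disagreement point
Step 2: u1 = (total + d1 - d2)/2 = (191 + 17 - 5)/2 = 203/2
Step 3: u2 = (total - d1 + d2)/2 = (191 - 17 + 5)/2 = 179/2
Step 4: Nash product = (203/2 - 17) * (179/2 - 5)
Step 5: = 169/2 * 169/2 = 28561/4

28561/4


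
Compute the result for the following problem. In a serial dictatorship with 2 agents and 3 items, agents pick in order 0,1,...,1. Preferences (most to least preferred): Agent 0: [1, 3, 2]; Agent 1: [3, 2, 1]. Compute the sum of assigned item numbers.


Step 1: Agent 0 picks item 1
Step 2: Agent 1 picks item 3
Step 3: Sum = 1 + 3 = 4

4


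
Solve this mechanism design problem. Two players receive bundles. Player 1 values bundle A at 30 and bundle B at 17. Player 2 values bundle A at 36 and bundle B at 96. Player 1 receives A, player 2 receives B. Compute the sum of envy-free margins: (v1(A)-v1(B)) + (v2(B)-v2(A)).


Step 1: Player 1's margin = v1(A) - v1(B) = 30 - 17 = 13
Step 2: Player 2's margin = v2(B) - v2(A) = 96 - 36 = 60
Step 3: Total margin = 13 + 60 = 73

73


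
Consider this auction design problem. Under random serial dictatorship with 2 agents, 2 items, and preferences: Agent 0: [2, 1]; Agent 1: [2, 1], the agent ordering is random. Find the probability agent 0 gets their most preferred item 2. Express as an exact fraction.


Step 1: Agent 0 wants item 2
Step 2: There are 2 possible orderings of agents
Step 3: In 1 orderings, agent 0 gets item 2
Step 4: Probability = 1/2

1/2


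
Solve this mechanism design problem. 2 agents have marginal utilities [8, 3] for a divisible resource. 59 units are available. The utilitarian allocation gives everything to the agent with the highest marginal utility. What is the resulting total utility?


Step 1: The marginal utilities are [8, 3]
Step 2: The highest marginal utility is 8
Step 3: All 59 units go to that agent
Step 4: Total utility = 8 * 59 = 472

472


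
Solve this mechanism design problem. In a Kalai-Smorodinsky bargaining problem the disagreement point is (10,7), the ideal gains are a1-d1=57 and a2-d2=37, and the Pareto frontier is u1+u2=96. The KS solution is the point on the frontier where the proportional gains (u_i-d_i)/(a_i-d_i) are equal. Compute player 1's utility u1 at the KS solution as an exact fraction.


Step 1: At the KS point, (u1-d1)/r1 = (u2-d2)/r2 = t and u1+u2 = 96
Step 2: u1 = d1 + r1*t and u2 = d2 + r2*t, so (d1 + r1*t) + (d2 + r2*t) = 96
Step 3: t = (96 - 10 - 7)/(57 + 37) = 79/94
Step 4: u1 = d1 + r1*t = 10 + 57 * 79/94 = 5443/94
Step 5: (Check: u2 = d2 + r2*t = 3581/94; u1+u2 = 5443/94 + 3581/94 = 96, on the frontier.)

5443/94


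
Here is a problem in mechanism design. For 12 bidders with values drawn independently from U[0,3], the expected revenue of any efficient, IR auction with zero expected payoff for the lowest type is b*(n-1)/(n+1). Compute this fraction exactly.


Step 1: By Revenue Equivalence, expected revenue = b*(n-1)/(n+1)
Step 2: Substituting n = 12, b = 3
Step 3: Revenue = 3*(12-1)/(12+1) = 3*11/13
Step 4: Revenue = 33/13

33/13


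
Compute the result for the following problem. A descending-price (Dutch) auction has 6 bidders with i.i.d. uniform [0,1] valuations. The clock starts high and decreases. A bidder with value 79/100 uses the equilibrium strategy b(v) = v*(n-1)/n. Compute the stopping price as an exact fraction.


Step 1: Dutch auctions are strategically equivalent to first-price auctions
Step 2: The equilibrium bid is b(v) = v*(n-1)/n
Step 3: b = 79/100 * 5/6
Step 4: b = 79/120

79/120


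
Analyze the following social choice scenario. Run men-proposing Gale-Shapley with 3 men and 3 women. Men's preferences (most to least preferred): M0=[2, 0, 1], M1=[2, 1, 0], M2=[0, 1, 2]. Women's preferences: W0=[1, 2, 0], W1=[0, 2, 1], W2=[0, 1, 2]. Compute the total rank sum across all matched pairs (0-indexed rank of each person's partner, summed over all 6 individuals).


Step 1: Run Gale-Shapley (men propose, women hold best offer):
  M0 proposes to W2; she accepts
  M1 proposes to W2; rejected
  M1 proposes to W1; she accepts
  M2 proposes to W0; she accepts
Step 2: Final matching: W0-M2, W1-M1, W2-M0
Step 3: 0-indexed ranks (man's rank of his match, then woman's): 0 + 1 + 1 + 2 + 0 + 0
Step 4: Total rank sum = 4

4


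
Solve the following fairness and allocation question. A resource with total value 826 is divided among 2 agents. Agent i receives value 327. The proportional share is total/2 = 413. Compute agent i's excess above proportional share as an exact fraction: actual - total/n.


Step 1: Proportional share = 826/2 = 413
Step 2: Agent's actual allocation = 327
Step 3: Excess = 327 - 413 = -86

-86


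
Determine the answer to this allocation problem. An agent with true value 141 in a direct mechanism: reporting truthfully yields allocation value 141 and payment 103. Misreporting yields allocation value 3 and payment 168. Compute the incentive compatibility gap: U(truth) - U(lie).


Step 1: U(truth) = value - payment = 141 - 103 = 38
Step 2: U(lie) = allocation - payment = 3 - 168 = -165
Step 3: IC gap = 38 - (-165) = 203

203


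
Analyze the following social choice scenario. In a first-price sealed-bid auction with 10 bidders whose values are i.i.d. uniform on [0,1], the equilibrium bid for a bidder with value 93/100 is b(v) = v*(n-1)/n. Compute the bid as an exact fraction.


Step 1: The symmetric BNE bidding function is b(v) = v * (n-1) / n
Step 2: Substitute v = 93/100 and n = 10
Step 3: b = 93/100 * 9/10
Step 4: b = 837/1000

837/1000


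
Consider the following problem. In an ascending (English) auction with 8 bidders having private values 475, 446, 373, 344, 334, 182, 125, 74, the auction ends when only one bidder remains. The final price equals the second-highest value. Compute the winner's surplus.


Step 1: Identify the highest value: 475
Step 2: Identify the second-highest value: 446
Step 3: The final price = second-highest value = 446
Step 4: Surplus = 475 - 446 = 29

29


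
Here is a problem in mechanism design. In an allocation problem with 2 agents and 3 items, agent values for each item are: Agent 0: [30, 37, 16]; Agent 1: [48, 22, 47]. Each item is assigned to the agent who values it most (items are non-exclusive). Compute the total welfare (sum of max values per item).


Step 1: For each item, find the maximum value among all agents.
Step 2: Item 0 -> Agent 1 (value 48)
Step 3: Item 1 -> Agent 0 (value 37)
Step 4: Item 2 -> Agent 1 (value 47)
Step 5: Total welfare = 48 + 37 + 47 = 132

132


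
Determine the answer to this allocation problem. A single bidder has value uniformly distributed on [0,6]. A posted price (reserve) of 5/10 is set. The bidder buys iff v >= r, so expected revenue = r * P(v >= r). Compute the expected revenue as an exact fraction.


Step 1: Posted price r = 1/2, value support [0,6]
Step 2: P(v >= r) = (6 - 1/2)/6 = 11/12
Step 3: Expected revenue = r * P(v >= r) = 1/2 * 11/12
Step 4: Revenue = 11/24

11/24


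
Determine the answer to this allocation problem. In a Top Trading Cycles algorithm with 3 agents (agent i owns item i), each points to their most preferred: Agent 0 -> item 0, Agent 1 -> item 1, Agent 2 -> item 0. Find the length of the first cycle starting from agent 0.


Step 1: Trace the pointer graph from agent 0: 0 -> 0
Step 2: A cycle is detected when we revisit agent 0
Step 3: The cycle is: 0 -> 0
Step 4: Cycle length = 1

1


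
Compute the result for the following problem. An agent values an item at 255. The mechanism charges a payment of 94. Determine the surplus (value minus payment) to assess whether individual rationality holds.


Step 1: Surplus = value - payment = 255 - 94 = 161
Step 2: IR is satisfied (surplus >= 0)

161


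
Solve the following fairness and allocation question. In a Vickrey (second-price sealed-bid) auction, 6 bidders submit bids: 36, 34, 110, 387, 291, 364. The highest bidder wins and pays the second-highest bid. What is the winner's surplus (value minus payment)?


Step 1: Sort bids in descending order: 387, 364, 291, 110, 36, 34
Step 2: The winning bid is the highest: 387
Step 3: The payment equals the second-highest bid: 364
Step 4: Surplus = winner's bid - payment = 387 - 364 = 23

23


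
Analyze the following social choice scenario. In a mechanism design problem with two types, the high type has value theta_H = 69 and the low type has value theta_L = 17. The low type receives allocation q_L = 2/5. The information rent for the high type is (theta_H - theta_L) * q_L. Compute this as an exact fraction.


Step 1: theta_H - theta_L = 69 - 17 = 52
Step 2: Information rent = (theta_H - theta_L) * q_L
Step 3: = 52 * 2/5
Step 4: = 104/5

104/5


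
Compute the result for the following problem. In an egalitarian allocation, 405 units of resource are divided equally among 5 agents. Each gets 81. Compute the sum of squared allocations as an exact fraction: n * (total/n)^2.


Step 1: Each agent's share = 405/5 = 81
Step 2: Square of each share = (81)^2 = 6561
Step 3: Sum of squares = 5 * 6561 = 32805

32805


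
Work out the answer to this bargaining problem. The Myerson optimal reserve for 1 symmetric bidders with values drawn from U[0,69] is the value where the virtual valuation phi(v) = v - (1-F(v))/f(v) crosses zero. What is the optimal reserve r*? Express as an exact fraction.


Step 1: For U[0,69], F(v) = v/69 and f(v) = 1/69
Step 2: phi(v) = v - (1 - v/69)/(1/69) = v - (69 - v) = 2v - 69
Step 3: Set phi(r*) = 0: 2r* - 69 = 0
Step 4: r* = 69/2 (the number of bidders n = 1 does not enter)

69/2


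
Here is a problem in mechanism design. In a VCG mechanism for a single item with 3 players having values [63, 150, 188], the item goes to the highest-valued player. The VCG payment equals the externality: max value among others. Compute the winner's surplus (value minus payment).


Step 1: The winner is the agent with the highest value: agent 2 with value 188
Step 2: Values of other agents: [63, 150]
Step 3: VCG payment = max of others' values = 150
Step 4: Surplus = 188 - 150 = 38

38


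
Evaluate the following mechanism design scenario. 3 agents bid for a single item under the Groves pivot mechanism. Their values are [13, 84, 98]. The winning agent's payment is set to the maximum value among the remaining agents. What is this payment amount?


Step 1: The efficient winner is agent 2 with value 98
Step 2: Other agents' values: [13, 84]
Step 3: Pivot payment = max(others) = 84
Step 4: The winner pays 84

84


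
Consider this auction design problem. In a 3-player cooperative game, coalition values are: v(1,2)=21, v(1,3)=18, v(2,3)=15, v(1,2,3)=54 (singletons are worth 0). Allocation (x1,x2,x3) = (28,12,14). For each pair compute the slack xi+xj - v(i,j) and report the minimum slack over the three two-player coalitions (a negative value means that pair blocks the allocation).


Step 1: Slack for coalition (1,2): x1+x2 - v12 = 40 - 21 = 19
Step 2: Slack for coalition (1,3): x1+x3 - v13 = 42 - 18 = 24
Step 3: Slack for coalition (2,3): x2+x3 - v23 = 26 - 15 = 11
Step 4: Minimum slack = min(19, 24, 11) = 11, attained by (2,3); no pair can gain by deviating, so the allocation is in the core

11


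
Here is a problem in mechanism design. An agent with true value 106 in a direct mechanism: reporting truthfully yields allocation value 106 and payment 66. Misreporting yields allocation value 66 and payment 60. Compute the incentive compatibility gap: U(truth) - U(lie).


Step 1: U(truth) = value - payment = 106 - 66 = 40
Step 2: U(lie) = allocation - payment = 66 - 60 = 6
Step 3: IC gap = 40 - 6 = 34

34


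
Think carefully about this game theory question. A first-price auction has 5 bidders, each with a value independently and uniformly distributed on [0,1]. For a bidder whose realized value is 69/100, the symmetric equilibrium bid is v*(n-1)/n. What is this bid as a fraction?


Step 1: The symmetric BNE bidding function is b(v) = v * (n-1) / n
Step 2: Substitute v = 69/100 and n = 5
Step 3: b = 69/100 * 4/5
Step 4: b = 69/125

69/125


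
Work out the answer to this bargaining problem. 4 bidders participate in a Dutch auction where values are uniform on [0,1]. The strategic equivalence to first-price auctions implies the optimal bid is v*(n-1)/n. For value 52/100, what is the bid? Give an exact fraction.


Step 1: Dutch auctions are strategically equivalent to first-price auctions
Step 2: The equilibrium bid is b(v) = v*(n-1)/n
Step 3: b = 13/25 * 3/4
Step 4: b = 39/100

39/100


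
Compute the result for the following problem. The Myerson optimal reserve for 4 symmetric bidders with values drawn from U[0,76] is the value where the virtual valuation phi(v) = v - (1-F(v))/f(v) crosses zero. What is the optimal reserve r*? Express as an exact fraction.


Step 1: For U[0,76], F(v) = v/76 and f(v) = 1/76
Step 2: phi(v) = v - (1 - v/76)/(1/76) = v - (76 - v) = 2v - 76
Step 3: Set phi(r*) = 0: 2r* - 76 = 0
Step 4: r* = 76/2 = 38 (the number of bidders n = 4 does not enter)

38


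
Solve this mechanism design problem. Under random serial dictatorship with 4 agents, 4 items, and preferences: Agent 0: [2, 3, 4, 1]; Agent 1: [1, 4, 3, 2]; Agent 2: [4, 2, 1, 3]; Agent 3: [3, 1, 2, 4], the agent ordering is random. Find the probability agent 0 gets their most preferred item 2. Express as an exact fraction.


Step 1: Agent 0 wants item 2
Step 2: There are 24 possible orderings of agents
Step 3: In 24 orderings, agent 0 gets item 2
Step 4: Probability = 24/24 = 1

1


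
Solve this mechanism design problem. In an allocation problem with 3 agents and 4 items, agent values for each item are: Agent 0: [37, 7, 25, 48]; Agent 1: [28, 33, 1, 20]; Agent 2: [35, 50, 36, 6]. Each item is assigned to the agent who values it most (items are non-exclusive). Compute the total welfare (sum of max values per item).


Step 1: For each item, find the maximum value among all agents.
Step 2: Item 0 -> Agent 0 (value 37)
Step 3: Item 1 -> Agent 2 (value 50)
Step 4: Item 2 -> Agent 2 (value 36)
Step 5: Item 3 -> Agent 0 (value 48)
Step 6: Total welfare = 37 + 50 + 36 + 48 = 171

171


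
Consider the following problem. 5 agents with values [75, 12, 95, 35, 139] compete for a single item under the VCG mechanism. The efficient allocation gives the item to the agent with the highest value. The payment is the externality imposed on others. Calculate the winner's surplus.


Step 1: The winner is the agent with the highest value: agent 4 with value 139
Step 2: Values of other agents: [75, 12, 95, 35]
Step 3: VCG payment = max of others' values = 95
Step 4: Surplus = 139 - 95 = 44

44


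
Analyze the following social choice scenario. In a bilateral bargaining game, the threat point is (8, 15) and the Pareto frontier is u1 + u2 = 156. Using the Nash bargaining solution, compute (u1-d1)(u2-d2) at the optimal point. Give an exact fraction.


Step 1: The Nash solution splits surplus symmetrically above the disagreement point
Step 2: u1 = (total + d1 - d2)/2 = (156 + 8 - 15)/2 = 149/2
Step 3: u2 = (total - d1 + d2)/2 = (156 - 8 + 15)/2 = 163/2
Step 4: Nash product = (149/2 - 8) * (163/2 - 15)
Step 5: = 133/2 * 133/2 = 17689/4

17689/4


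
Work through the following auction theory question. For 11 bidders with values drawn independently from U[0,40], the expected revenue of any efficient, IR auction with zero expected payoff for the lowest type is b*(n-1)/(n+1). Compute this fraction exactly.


Step 1: By Revenue Equivalence, expected revenue = b*(n-1)/(n+1)
Step 2: Substituting n = 11, b = 40
Step 3: Revenue = 40*(11-1)/(11+1) = 40*10/12
Step 4: Revenue = 400/12 = 100/3

100/3


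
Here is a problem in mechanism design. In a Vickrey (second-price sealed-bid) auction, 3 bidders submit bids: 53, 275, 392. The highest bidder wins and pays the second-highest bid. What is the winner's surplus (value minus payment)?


Step 1: Sort bids in descending order: 392, 275, 53
Step 2: The winning bid is the highest: 392
Step 3: The payment equals the second-highest bid: 275
Step 4: Surplus = winner's bid - payment = 392 - 275 = 117

117


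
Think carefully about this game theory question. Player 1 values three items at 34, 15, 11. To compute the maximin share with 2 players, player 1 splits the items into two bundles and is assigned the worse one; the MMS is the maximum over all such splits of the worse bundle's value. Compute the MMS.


Step 1: Item values = 34, 15, 11
Step 2: Enumerate all 2-bundle partitions and take the smaller bundle:
  Partition 1: {34} vs {15,11} -> bundles 34, 26; min = 26
  Partition 2: {15} vs {34,11} -> bundles 15, 45; min = 15
  Partition 3: {11} vs {34,15} -> bundles 11, 49; min = 11
Step 3: MMS = max(26, 15, 11) = 26

26


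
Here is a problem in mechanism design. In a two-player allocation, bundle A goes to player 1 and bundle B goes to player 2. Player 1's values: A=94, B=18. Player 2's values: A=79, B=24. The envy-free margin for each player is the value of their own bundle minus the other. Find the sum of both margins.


Step 1: Player 1's margin = v1(A) - v1(B) = 94 - 18 = 76
Step 2: Player 2's margin = v2(B) - v2(A) = 24 - 79 = -55
Step 3: Total margin = 76 + -55 = 21

21


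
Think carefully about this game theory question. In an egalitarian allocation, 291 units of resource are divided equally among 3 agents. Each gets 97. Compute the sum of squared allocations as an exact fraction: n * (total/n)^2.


Step 1: Each agent's share = 291/3 = 97
Step 2: Square of each share = (97)^2 = 9409
Step 3: Sum of squares = 3 * 9409 = 28227

28227


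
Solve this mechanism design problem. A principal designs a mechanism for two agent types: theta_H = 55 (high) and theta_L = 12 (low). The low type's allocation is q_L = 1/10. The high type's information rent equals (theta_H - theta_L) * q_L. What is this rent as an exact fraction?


Step 1: theta_H - theta_L = 55 - 12 = 43
Step 2: Information rent = (theta_H - theta_L) * q_L
Step 3: = 43 * 1/10
Step 4: = 43/10

43/10


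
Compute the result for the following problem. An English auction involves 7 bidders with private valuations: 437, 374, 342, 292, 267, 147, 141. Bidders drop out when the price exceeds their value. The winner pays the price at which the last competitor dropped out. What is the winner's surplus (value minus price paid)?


Step 1: Identify the highest value: 437
Step 2: Identify the second-highest value: 374
Step 3: The final price = second-highest value = 374
Step 4: Surplus = 437 - 374 = 63

63


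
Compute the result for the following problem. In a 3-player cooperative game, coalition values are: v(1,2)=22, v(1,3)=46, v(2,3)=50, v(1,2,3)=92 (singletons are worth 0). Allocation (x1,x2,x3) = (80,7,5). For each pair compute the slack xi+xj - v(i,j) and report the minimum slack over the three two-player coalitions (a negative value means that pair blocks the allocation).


Step 1: Slack for coalition (1,2): x1+x2 - v12 = 87 - 22 = 65
Step 2: Slack for coalition (1,3): x1+x3 - v13 = 85 - 46 = 39
Step 3: Slack for coalition (2,3): x2+x3 - v23 = 12 - 50 = -38
Step 4: Minimum slack = min(65, 39, -38) = -38, attained by (2,3); coalition (2,3) can block (slack < 0), so the allocation is not in the core

-38


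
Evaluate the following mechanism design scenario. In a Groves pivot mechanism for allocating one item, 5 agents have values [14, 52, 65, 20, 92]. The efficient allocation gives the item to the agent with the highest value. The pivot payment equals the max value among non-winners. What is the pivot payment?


Step 1: The efficient winner is agent 4 with value 92
Step 2: Other agents' values: [14, 52, 65, 20]
Step 3: Pivot payment = max(others) = 65
Step 4: The winner pays 65

65


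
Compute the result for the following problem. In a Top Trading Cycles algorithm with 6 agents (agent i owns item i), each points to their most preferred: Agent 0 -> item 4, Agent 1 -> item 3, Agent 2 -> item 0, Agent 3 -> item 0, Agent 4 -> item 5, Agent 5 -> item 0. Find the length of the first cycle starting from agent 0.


Step 1: Trace the pointer graph from agent 0: 0 -> 4 -> 5 -> 0
Step 2: A cycle is detected when we revisit agent 0
Step 3: The cycle is: 0 -> 4 -> 5 -> 0
Step 4: Cycle length = 3

3


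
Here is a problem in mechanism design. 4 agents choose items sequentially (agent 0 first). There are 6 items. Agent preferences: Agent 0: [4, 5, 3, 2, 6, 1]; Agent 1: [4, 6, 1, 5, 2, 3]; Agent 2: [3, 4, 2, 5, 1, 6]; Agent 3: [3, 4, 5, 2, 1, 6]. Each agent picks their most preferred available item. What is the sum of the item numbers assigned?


Step 1: Agent 0 picks item 4
Step 2: Agent 1 picks item 6
Step 3: Agent 2 picks item 3
Step 4: Agent 3 picks item 5
Step 5: Sum = 4 + 6 + 3 + 5 = 18

18


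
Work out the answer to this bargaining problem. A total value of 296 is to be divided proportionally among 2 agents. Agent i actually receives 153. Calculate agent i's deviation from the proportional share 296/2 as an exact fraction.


Step 1: Proportional share = 296/2 = 148
Step 2: Agent's actual allocation = 153
Step 3: Excess = 153 - 148 = 5

5


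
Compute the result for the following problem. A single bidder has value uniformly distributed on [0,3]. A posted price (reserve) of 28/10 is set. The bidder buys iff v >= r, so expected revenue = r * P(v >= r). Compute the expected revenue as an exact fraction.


Step 1: Posted price r = 14/5, value support [0,3]
Step 2: P(v >= r) = (3 - 14/5)/3 = 1/15
Step 3: Expected revenue = r * P(v >= r) = 14/5 * 1/15
Step 4: Revenue = 14/75

14/75


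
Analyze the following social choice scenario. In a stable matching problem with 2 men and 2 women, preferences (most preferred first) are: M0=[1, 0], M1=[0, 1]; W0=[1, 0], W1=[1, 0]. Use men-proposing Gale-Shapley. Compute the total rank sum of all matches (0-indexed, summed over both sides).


Step 1: Run Gale-Shapley (men propose, women hold best offer):
  M0 proposes to W1; she accepts
  M1 proposes to W0; she accepts
Step 2: Final matching: W0-M1, W1-M0
Step 3: 0-indexed ranks (man's rank of his match, then woman's): 0 + 0 + 0 + 1
Step 4: Total rank sum = 1

1


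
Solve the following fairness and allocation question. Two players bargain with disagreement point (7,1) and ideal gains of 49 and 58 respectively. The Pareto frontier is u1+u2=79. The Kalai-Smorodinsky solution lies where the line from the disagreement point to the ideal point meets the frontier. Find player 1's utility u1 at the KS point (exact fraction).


Step 1: At the KS point, (u1-d1)/r1 = (u2-d2)/r2 = t and u1+u2 = 79
Step 2: u1 = d1 + r1*t and u2 = d2 + r2*t, so (d1 + r1*t) + (d2 + r2*t) = 79
Step 3: t = (79 - 7 - 1)/(49 + 58) = 71/107
Step 4: u1 = d1 + r1*t = 7 + 49 * 71/107 = 4228/107
Step 5: (Check: u2 = d2 + r2*t = 4225/107; u1+u2 = 4228/107 + 4225/107 = 79, on the frontier.)

4228/107
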